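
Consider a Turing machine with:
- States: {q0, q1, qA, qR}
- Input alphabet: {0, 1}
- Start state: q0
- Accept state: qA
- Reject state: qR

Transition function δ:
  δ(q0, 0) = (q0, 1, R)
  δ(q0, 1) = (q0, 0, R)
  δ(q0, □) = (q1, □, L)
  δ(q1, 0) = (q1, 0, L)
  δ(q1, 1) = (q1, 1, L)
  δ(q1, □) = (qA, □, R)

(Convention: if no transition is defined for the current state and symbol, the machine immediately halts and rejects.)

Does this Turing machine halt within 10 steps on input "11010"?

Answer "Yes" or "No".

Execution trace:
Initial: [q0]11010
Step 1: δ(q0, 1) = (q0, 0, R) → 0[q0]1010
Step 2: δ(q0, 1) = (q0, 0, R) → 00[q0]010
Step 3: δ(q0, 0) = (q0, 1, R) → 001[q0]10
Step 4: δ(q0, 1) = (q0, 0, R) → 0010[q0]0
Step 5: δ(q0, 0) = (q0, 1, R) → 00101[q0]□
Step 6: δ(q0, □) = (q1, □, L) → 0010[q1]1□
Step 7: δ(q1, 1) = (q1, 1, L) → 001[q1]01□
Step 8: δ(q1, 0) = (q1, 0, L) → 00[q1]101□
Step 9: δ(q1, 1) = (q1, 1, L) → 0[q1]0101□
Step 10: δ(q1, 0) = (q1, 0, L) → [q1]00101□

The machine has not reached a halting state after 10 steps.
The machine did not halt within the 10-step bound.

Answer: No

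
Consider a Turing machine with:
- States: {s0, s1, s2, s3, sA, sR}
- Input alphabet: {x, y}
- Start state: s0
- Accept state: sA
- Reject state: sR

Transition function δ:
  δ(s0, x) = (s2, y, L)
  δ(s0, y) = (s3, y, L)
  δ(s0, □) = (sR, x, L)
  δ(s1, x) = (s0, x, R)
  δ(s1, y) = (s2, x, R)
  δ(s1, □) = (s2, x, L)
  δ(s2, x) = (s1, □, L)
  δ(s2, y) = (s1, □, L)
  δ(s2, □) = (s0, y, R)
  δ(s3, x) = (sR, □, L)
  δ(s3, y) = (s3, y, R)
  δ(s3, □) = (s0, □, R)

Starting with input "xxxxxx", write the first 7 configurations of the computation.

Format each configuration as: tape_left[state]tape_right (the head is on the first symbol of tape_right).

Transitions applied:
Step 1: δ(s0, x) = (s2, y, L)
Step 2: δ(s2, □) = (s0, y, R)
Step 3: δ(s0, y) = (s3, y, L)
Step 4: δ(s3, y) = (s3, y, R)
Step 5: δ(s3, y) = (s3, y, R)
Step 6: δ(s3, x) = (sR, □, L)

The first 7 configurations are:
[s0]xxxxxx ⊢ [s2]□yxxxxx ⊢ y[s0]yxxxxx ⊢ [s3]yyxxxxx ⊢ y[s3]yxxxxx ⊢ yy[s3]xxxxx ⊢ y[sR]y□xxxx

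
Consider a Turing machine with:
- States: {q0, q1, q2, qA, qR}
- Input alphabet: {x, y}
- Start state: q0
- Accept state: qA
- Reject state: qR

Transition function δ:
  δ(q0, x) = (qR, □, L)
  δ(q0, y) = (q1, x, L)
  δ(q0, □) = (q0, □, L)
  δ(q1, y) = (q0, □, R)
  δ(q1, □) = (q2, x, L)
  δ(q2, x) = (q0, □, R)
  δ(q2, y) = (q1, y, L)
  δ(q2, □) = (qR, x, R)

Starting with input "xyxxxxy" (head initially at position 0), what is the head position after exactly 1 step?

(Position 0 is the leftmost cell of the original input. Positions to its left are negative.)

Execution trace (head position shown):
Step 0: [q0]xyxxxxy  (head at position 0)
Step 1: move left → [qR]□□yxxxxy  (head at position -1)

After 1 step, the head is at position -1.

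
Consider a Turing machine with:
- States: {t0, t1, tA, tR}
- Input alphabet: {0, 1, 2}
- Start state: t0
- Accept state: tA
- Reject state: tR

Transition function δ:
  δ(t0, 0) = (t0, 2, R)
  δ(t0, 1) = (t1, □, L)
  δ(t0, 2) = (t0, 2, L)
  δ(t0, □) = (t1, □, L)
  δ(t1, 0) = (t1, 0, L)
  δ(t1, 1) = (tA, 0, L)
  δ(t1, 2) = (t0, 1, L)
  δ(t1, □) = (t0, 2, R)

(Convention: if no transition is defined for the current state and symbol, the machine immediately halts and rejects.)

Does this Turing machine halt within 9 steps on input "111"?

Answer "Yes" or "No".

Execution trace:
Initial: [t0]111
Step 1: δ(t0, 1) = (t1, □, L) → [t1]□□11
Step 2: δ(t1, □) = (t0, 2, R) → 2[t0]□11
Step 3: δ(t0, □) = (t1, □, L) → [t1]2□11
Step 4: δ(t1, 2) = (t0, 1, L) → [t0]□1□11
Step 5: δ(t0, □) = (t1, □, L) → [t1]□□1□11
Step 6: δ(t1, □) = (t0, 2, R) → 2[t0]□1□11
Step 7: δ(t0, □) = (t1, □, L) → [t1]2□1□11
Step 8: δ(t1, 2) = (t0, 1, L) → [t0]□1□1□11
Step 9: δ(t0, □) = (t1, □, L) → [t1]□□1□1□11

The machine has not reached a halting state after 9 steps.
The machine did not halt within the 9-step bound.

Answer: No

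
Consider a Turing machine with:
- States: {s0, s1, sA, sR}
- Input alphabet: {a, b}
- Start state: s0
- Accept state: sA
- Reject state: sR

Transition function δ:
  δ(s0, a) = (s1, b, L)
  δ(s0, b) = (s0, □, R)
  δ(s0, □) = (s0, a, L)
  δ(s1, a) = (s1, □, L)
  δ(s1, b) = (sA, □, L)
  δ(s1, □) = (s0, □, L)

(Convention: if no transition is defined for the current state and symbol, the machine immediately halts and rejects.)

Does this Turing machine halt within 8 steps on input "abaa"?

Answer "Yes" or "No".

Execution trace:
Initial: [s0]abaa
Step 1: δ(s0, a) = (s1, b, L) → [s1]□bbaa
Step 2: δ(s1, □) = (s0, □, L) → [s0]□□bbaa
Step 3: δ(s0, □) = (s0, a, L) → [s0]□a□bbaa
Step 4: δ(s0, □) = (s0, a, L) → [s0]□aa□bbaa
Step 5: δ(s0, □) = (s0, a, L) → [s0]□aaa□bbaa
Step 6: δ(s0, □) = (s0, a, L) → [s0]□aaaa□bbaa
Step 7: δ(s0, □) = (s0, a, L) → [s0]□aaaaa□bbaa
Step 8: δ(s0, □) = (s0, a, L) → [s0]□aaaaaa□bbaa

The machine has not reached a halting state after 8 steps.
The machine did not halt within the 8-step bound.

Answer: No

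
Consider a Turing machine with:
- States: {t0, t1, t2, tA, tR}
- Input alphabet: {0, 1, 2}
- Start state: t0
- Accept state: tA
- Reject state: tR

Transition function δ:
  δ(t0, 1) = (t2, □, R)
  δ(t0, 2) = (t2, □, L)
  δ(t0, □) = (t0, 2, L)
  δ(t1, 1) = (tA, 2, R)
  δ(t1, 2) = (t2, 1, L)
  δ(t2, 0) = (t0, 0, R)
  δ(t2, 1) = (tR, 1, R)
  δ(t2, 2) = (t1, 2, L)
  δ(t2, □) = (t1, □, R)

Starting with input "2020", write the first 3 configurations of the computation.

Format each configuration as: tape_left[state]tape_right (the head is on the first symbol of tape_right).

Transitions applied:
Step 1: δ(t0, 2) = (t2, □, L)
Step 2: δ(t2, □) = (t1, □, R)

The first 3 configurations are:
[t0]2020 ⊢ [t2]□□020 ⊢ □[t1]□020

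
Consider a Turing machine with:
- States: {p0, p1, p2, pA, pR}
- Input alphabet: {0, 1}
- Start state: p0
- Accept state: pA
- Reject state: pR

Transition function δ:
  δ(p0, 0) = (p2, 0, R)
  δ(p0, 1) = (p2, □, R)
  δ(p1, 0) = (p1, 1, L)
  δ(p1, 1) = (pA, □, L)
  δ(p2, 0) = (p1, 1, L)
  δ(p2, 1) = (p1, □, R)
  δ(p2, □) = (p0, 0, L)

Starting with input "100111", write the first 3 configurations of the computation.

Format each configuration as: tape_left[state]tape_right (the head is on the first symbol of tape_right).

Transitions applied:
Step 1: δ(p0, 1) = (p2, □, R)
Step 2: δ(p2, 0) = (p1, 1, L)

The first 3 configurations are:
[p0]100111 ⊢ □[p2]00111 ⊢ [p1]□10111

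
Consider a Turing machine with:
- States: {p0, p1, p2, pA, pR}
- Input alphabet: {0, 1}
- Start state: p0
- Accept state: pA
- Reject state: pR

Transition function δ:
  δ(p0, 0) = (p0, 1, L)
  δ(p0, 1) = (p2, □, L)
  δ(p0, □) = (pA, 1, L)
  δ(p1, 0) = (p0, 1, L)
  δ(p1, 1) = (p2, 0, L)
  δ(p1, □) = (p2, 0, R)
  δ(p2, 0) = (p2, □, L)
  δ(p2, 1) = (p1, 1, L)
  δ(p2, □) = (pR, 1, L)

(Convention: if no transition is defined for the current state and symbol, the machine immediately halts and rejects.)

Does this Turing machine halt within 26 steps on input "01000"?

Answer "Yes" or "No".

Execution trace:
Initial: [p0]01000
Step 1: δ(p0, 0) = (p0, 1, L) → [p0]□11000
Step 2: δ(p0, □) = (pA, 1, L) → [pA]□111000

The machine reaches the accept state pA and halts.
The machine halted after 2 steps (within the 26-step bound).

Answer: Yes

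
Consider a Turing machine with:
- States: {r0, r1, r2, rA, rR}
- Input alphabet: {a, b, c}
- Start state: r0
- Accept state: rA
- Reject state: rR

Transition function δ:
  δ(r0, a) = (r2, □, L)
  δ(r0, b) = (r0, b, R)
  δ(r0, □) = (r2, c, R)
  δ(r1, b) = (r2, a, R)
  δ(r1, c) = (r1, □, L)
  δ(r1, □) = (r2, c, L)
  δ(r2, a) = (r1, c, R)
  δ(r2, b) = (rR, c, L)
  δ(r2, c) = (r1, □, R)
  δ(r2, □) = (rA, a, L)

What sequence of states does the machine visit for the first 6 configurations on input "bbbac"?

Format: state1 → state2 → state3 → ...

Execution trace:
Initial: [r0]bbbac
Step 1: δ(r0, b) = (r0, b, R) → b[r0]bbac
Step 2: δ(r0, b) = (r0, b, R) → bb[r0]bac
Step 3: δ(r0, b) = (r0, b, R) → bbb[r0]ac
Step 4: δ(r0, a) = (r2, □, L) → bb[r2]b□c
Step 5: δ(r2, b) = (rR, c, L) → b[rR]bc□c

The machine reaches the reject state rR and halts.

State sequence: r0 → r0 → r0 → r0 → r2 → rR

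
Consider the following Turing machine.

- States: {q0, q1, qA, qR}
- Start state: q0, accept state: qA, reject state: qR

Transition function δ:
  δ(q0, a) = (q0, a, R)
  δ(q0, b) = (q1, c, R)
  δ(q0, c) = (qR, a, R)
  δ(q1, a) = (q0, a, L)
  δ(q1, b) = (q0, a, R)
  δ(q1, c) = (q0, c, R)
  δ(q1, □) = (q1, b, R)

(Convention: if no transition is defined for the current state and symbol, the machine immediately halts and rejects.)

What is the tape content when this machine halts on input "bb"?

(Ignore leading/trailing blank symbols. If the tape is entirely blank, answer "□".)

Execution trace:
Initial: [q0]bb
Step 1: δ(q0, b) = (q1, c, R) → c[q1]b
Step 2: δ(q1, b) = (q0, a, R) → ca[q0]□

No transition is defined for δ(q0, □). By convention the machine halts and rejects.

Final tape (ignoring leading/trailing blanks): ca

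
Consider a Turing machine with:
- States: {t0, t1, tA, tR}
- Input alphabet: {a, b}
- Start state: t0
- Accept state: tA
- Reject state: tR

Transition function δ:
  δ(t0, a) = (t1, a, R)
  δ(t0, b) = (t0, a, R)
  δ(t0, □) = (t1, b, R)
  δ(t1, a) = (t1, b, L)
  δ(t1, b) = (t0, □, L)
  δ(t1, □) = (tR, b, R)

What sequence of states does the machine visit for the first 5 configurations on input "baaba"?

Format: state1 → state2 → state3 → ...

Execution trace:
Initial: [t0]baaba
Step 1: δ(t0, b) = (t0, a, R) → a[t0]aaba
Step 2: δ(t0, a) = (t1, a, R) → aa[t1]aba
Step 3: δ(t1, a) = (t1, b, L) → a[t1]abba
Step 4: δ(t1, a) = (t1, b, L) → [t1]abbba

State sequence: t0 → t0 → t1 → t1 → t1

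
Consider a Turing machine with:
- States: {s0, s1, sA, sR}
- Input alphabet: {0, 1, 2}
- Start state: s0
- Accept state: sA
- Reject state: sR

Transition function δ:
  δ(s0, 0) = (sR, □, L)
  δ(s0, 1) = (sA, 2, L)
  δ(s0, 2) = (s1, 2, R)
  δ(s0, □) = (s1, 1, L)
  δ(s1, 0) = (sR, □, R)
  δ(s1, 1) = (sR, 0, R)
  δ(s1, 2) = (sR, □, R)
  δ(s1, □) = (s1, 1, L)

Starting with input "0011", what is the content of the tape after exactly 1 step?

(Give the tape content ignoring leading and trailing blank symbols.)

Execution trace:
Initial: [s0]0011
Step 1: δ(s0, 0) = (sR, □, L) → [sR]□□011

The machine reaches the reject state sR and halts.

After 1 step, the tape (ignoring leading/trailing blanks) is: 011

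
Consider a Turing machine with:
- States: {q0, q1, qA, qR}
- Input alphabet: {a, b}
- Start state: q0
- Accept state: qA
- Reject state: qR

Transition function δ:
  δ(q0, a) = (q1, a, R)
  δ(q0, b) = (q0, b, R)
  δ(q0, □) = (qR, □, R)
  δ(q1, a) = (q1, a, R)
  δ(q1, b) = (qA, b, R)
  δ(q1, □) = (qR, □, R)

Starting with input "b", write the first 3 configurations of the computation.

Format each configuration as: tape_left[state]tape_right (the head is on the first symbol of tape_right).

Transitions applied:
Step 1: δ(q0, b) = (q0, b, R)
Step 2: δ(q0, □) = (qR, □, R)

The first 3 configurations are:
[q0]b ⊢ b[q0]□ ⊢ b□[qR]□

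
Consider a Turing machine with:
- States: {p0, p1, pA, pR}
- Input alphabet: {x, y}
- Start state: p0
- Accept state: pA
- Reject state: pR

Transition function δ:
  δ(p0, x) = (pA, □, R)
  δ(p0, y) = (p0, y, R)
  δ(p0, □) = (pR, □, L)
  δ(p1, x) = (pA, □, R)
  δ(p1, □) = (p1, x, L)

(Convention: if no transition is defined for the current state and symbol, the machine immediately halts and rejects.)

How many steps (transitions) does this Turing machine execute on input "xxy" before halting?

Execution trace:
Initial: [p0]xxy
Step 1: δ(p0, x) = (pA, □, R) → □[pA]xy

The machine reaches the accept state pA and halts.

The machine executed 1 step before halting.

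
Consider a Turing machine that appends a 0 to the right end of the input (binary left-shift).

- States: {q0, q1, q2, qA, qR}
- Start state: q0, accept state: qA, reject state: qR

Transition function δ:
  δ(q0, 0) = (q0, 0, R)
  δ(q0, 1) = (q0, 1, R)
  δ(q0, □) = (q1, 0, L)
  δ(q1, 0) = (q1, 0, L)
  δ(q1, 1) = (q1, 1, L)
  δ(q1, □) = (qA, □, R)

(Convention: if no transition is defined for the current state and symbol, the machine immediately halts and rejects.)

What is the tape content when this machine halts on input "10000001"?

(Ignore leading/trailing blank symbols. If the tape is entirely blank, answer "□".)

Execution trace:
Initial: [q0]10000001
Step 1: δ(q0, 1) = (q0, 1, R) → 1[q0]0000001
Step 2: δ(q0, 0) = (q0, 0, R) → 10[q0]000001
Step 3: δ(q0, 0) = (q0, 0, R) → 100[q0]00001
Step 4: δ(q0, 0) = (q0, 0, R) → 1000[q0]0001
Step 5: δ(q0, 0) = (q0, 0, R) → 10000[q0]001
Step 6: δ(q0, 0) = (q0, 0, R) → 100000[q0]01
Step 7: δ(q0, 0) = (q0, 0, R) → 1000000[q0]1
Step 8: δ(q0, 1) = (q0, 1, R) → 10000001[q0]□
Step 9: δ(q0, □) = (q1, 0, L) → 1000000[q1]10
Step 10: δ(q1, 1) = (q1, 1, L) → 100000[q1]010
Step 11: δ(q1, 0) = (q1, 0, L) → 10000[q1]0010
Step 12: δ(q1, 0) = (q1, 0, L) → 1000[q1]00010
Step 13: δ(q1, 0) = (q1, 0, L) → 100[q1]000010
Step 14: δ(q1, 0) = (q1, 0, L) → 10[q1]0000010
Step 15: δ(q1, 0) = (q1, 0, L) → 1[q1]00000010
Step 16: δ(q1, 0) = (q1, 0, L) → [q1]100000010
Step 17: δ(q1, 1) = (q1, 1, L) → [q1]□100000010
Step 18: δ(q1, □) = (qA, □, R) → □[qA]100000010

The machine reaches the accept state qA and halts.

Final tape (ignoring leading/trailing blanks): 100000010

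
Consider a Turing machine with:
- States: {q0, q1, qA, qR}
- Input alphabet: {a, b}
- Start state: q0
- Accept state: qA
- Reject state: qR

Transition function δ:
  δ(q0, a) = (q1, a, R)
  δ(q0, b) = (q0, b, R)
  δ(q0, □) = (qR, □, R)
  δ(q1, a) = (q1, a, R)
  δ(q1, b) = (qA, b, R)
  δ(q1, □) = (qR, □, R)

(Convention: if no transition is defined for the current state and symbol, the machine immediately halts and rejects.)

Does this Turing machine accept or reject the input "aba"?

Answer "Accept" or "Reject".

Execution trace:
Initial: [q0]aba
Step 1: δ(q0, a) = (q1, a, R) → a[q1]ba
Step 2: δ(q1, b) = (qA, b, R) → ab[qA]a

The machine reaches the accept state qA and halts.

Answer: Accept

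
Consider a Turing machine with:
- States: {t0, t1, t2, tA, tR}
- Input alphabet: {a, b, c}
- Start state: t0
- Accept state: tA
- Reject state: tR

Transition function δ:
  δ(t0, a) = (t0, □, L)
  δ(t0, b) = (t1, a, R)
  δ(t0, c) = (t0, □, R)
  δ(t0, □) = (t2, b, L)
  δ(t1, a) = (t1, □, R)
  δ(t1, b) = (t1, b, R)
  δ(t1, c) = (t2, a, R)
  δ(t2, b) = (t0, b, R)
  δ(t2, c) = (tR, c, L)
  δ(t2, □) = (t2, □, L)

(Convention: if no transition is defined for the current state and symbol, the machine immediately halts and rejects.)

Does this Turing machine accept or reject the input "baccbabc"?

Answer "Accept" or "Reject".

Execution trace:
Initial: [t0]baccbabc
Step 1: δ(t0, b) = (t1, a, R) → a[t1]accbabc
Step 2: δ(t1, a) = (t1, □, R) → a□[t1]ccbabc
Step 3: δ(t1, c) = (t2, a, R) → a□a[t2]cbabc
Step 4: δ(t2, c) = (tR, c, L) → a□[tR]acbabc

The machine reaches the reject state tR and halts.

Answer: Reject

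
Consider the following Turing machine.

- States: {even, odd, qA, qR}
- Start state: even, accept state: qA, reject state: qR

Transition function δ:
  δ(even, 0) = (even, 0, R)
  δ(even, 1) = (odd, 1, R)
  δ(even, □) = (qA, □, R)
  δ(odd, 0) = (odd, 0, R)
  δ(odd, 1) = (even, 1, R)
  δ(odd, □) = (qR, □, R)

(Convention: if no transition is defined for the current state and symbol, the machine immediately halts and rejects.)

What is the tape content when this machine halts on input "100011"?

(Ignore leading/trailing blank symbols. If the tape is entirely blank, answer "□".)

Execution trace:
Initial: [even]100011
Step 1: δ(even, 1) = (odd, 1, R) → 1[odd]00011
Step 2: δ(odd, 0) = (odd, 0, R) → 10[odd]0011
Step 3: δ(odd, 0) = (odd, 0, R) → 100[odd]011
Step 4: δ(odd, 0) = (odd, 0, R) → 1000[odd]11
Step 5: δ(odd, 1) = (even, 1, R) → 10001[even]1
Step 6: δ(even, 1) = (odd, 1, R) → 100011[odd]□
Step 7: δ(odd, □) = (qR, □, R) → 100011□[qR]□

The machine reaches the reject state qR and halts.

Final tape (ignoring leading/trailing blanks): 100011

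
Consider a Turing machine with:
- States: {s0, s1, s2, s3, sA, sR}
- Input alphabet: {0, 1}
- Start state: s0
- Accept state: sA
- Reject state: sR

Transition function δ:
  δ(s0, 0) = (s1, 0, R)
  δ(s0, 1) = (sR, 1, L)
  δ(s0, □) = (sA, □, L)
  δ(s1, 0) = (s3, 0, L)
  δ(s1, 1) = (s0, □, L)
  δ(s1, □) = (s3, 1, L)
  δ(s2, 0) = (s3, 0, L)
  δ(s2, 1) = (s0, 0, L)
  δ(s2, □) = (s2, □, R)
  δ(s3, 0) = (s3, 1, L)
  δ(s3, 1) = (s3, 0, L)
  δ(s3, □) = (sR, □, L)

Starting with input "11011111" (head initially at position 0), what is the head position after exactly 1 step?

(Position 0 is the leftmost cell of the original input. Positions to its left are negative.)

Execution trace (head position shown):
Step 0: [s0]11011111  (head at position 0)
Step 1: move left → [sR]□11011111  (head at position -1)

After 1 step, the head is at position -1.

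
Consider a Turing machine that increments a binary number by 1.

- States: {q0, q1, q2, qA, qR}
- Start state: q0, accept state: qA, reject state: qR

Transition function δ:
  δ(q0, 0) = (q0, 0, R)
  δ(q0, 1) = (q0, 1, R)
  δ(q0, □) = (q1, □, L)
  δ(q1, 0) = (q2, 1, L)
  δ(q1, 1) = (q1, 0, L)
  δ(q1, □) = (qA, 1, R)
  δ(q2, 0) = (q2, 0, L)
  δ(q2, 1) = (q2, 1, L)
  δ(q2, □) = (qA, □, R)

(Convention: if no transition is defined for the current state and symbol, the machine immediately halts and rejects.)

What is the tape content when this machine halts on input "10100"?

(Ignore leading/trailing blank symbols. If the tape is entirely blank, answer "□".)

Execution trace:
Initial: [q0]10100
Step 1: δ(q0, 1) = (q0, 1, R) → 1[q0]0100
Step 2: δ(q0, 0) = (q0, 0, R) → 10[q0]100
Step 3: δ(q0, 1) = (q0, 1, R) → 101[q0]00
Step 4: δ(q0, 0) = (q0, 0, R) → 1010[q0]0
Step 5: δ(q0, 0) = (q0, 0, R) → 10100[q0]□
Step 6: δ(q0, □) = (q1, □, L) → 1010[q1]0□
Step 7: δ(q1, 0) = (q2, 1, L) → 101[q2]01□
Step 8: δ(q2, 0) = (q2, 0, L) → 10[q2]101□
Step 9: δ(q2, 1) = (q2, 1, L) → 1[q2]0101□
Step 10: δ(q2, 0) = (q2, 0, L) → [q2]10101□
Step 11: δ(q2, 1) = (q2, 1, L) → [q2]□10101□
Step 12: δ(q2, □) = (qA, □, R) → □[qA]10101□

The machine reaches the accept state qA and halts.

Final tape (ignoring leading/trailing blanks): 10101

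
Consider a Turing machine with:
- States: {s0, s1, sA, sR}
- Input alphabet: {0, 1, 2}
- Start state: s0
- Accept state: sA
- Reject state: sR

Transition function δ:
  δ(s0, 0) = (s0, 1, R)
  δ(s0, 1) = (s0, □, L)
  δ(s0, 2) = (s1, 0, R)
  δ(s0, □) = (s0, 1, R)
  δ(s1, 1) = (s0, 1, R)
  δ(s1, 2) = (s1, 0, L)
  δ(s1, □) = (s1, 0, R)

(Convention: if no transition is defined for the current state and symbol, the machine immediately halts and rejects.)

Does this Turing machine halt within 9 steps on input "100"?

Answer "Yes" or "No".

Execution trace:
Initial: [s0]100
Step 1: δ(s0, 1) = (s0, □, L) → [s0]□□00
Step 2: δ(s0, □) = (s0, 1, R) → 1[s0]□00
Step 3: δ(s0, □) = (s0, 1, R) → 11[s0]00
Step 4: δ(s0, 0) = (s0, 1, R) → 111[s0]0
Step 5: δ(s0, 0) = (s0, 1, R) → 1111[s0]□
Step 6: δ(s0, □) = (s0, 1, R) → 11111[s0]□
Step 7: δ(s0, □) = (s0, 1, R) → 111111[s0]□
Step 8: δ(s0, □) = (s0, 1, R) → 1111111[s0]□
Step 9: δ(s0, □) = (s0, 1, R) → 11111111[s0]□

The machine has not reached a halting state after 9 steps.
The machine did not halt within the 9-step bound.

Answer: No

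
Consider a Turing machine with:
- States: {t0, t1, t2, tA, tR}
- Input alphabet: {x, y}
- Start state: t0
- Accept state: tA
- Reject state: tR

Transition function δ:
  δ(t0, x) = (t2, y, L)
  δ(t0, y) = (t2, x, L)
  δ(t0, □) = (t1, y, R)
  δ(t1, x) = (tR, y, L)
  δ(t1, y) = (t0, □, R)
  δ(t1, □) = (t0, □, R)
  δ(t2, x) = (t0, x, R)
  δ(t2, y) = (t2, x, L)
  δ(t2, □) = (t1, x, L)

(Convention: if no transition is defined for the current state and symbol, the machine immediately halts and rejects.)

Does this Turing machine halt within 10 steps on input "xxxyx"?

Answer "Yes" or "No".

Execution trace:
Initial: [t0]xxxyx
Step 1: δ(t0, x) = (t2, y, L) → [t2]□yxxyx
Step 2: δ(t2, □) = (t1, x, L) → [t1]□xyxxyx
Step 3: δ(t1, □) = (t0, □, R) → □[t0]xyxxyx
Step 4: δ(t0, x) = (t2, y, L) → [t2]□yyxxyx
Step 5: δ(t2, □) = (t1, x, L) → [t1]□xyyxxyx
Step 6: δ(t1, □) = (t0, □, R) → □[t0]xyyxxyx
Step 7: δ(t0, x) = (t2, y, L) → [t2]□yyyxxyx
Step 8: δ(t2, □) = (t1, x, L) → [t1]□xyyyxxyx
Step 9: δ(t1, □) = (t0, □, R) → □[t0]xyyyxxyx
Step 10: δ(t0, x) = (t2, y, L) → [t2]□yyyyxxyx

The machine has not reached a halting state after 10 steps.
The machine did not halt within the 10-step bound.

Answer: No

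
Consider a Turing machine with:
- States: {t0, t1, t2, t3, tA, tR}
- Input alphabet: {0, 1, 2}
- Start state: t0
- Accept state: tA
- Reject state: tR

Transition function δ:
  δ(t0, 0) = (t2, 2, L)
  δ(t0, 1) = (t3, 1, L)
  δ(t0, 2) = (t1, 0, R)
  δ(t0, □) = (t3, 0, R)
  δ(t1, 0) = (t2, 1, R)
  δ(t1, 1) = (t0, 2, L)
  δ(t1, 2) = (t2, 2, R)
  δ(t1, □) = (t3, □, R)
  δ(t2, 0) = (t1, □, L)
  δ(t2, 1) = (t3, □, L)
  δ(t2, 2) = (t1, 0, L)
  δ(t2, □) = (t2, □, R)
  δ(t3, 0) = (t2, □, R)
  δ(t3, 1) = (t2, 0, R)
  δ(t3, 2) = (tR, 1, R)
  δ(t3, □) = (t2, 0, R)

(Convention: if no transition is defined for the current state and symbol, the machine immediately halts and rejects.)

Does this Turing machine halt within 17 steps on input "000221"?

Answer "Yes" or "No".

Execution trace:
Initial: [t0]000221
Step 1: δ(t0, 0) = (t2, 2, L) → [t2]□200221
Step 2: δ(t2, □) = (t2, □, R) → □[t2]200221
Step 3: δ(t2, 2) = (t1, 0, L) → [t1]□000221
Step 4: δ(t1, □) = (t3, □, R) → □[t3]000221
Step 5: δ(t3, 0) = (t2, □, R) → □□[t2]00221
Step 6: δ(t2, 0) = (t1, □, L) → □[t1]□□0221
Step 7: δ(t1, □) = (t3, □, R) → □□[t3]□0221
Step 8: δ(t3, □) = (t2, 0, R) → □□0[t2]0221
Step 9: δ(t2, 0) = (t1, □, L) → □□[t1]0□221
Step 10: δ(t1, 0) = (t2, 1, R) → □□1[t2]□221
Step 11: δ(t2, □) = (t2, □, R) → □□1□[t2]221
Step 12: δ(t2, 2) = (t1, 0, L) → □□1[t1]□021
Step 13: δ(t1, □) = (t3, □, R) → □□1□[t3]021
Step 14: δ(t3, 0) = (t2, □, R) → □□1□□[t2]21
Step 15: δ(t2, 2) = (t1, 0, L) → □□1□[t1]□01
Step 16: δ(t1, □) = (t3, □, R) → □□1□□[t3]01
Step 17: δ(t3, 0) = (t2, □, R) → □□1□□□[t2]1

The machine has not reached a halting state after 17 steps.
The machine did not halt within the 17-step bound.

Answer: No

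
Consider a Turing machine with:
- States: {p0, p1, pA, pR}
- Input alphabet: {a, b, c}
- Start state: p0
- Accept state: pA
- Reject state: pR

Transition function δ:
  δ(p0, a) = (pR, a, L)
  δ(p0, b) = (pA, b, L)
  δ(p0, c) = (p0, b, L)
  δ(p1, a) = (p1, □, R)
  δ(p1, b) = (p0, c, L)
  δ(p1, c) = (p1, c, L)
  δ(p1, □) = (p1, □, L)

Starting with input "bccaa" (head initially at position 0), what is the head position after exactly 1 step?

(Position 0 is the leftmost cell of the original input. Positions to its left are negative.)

Execution trace (head position shown):
Step 0: [p0]bccaa  (head at position 0)
Step 1: move left → [pA]□bccaa  (head at position -1)

After 1 step, the head is at position -1.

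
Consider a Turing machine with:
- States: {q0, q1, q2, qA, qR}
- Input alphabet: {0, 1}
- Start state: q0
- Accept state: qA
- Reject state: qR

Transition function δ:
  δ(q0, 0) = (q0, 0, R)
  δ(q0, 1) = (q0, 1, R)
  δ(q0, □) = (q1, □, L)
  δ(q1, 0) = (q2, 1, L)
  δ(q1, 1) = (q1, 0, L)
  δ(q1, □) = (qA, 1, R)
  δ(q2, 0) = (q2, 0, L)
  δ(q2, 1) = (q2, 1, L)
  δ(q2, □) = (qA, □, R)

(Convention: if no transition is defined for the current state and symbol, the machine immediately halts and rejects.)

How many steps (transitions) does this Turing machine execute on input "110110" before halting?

Execution trace:
Initial: [q0]110110
Step 1: δ(q0, 1) = (q0, 1, R) → 1[q0]10110
Step 2: δ(q0, 1) = (q0, 1, R) → 11[q0]0110
Step 3: δ(q0, 0) = (q0, 0, R) → 110[q0]110
Step 4: δ(q0, 1) = (q0, 1, R) → 1101[q0]10
Step 5: δ(q0, 1) = (q0, 1, R) → 11011[q0]0
Step 6: δ(q0, 0) = (q0, 0, R) → 110110[q0]□
Step 7: δ(q0, □) = (q1, □, L) → 11011[q1]0□
Step 8: δ(q1, 0) = (q2, 1, L) → 1101[q2]11□
Step 9: δ(q2, 1) = (q2, 1, L) → 110[q2]111□
Step 10: δ(q2, 1) = (q2, 1, L) → 11[q2]0111□
Step 11: δ(q2, 0) = (q2, 0, L) → 1[q2]10111□
Step 12: δ(q2, 1) = (q2, 1, L) → [q2]110111□
Step 13: δ(q2, 1) = (q2, 1, L) → [q2]□110111□
Step 14: δ(q2, □) = (qA, □, R) → □[qA]110111□

The machine reaches the accept state qA and halts.

The machine executed 14 steps before halting.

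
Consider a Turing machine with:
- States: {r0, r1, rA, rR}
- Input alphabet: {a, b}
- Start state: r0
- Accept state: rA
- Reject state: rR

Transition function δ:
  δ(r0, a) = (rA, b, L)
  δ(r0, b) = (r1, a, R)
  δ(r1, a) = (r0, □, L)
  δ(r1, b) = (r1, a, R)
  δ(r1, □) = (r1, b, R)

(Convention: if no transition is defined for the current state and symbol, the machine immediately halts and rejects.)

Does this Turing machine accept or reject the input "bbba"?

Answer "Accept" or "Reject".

Execution trace:
Initial: [r0]bbba
Step 1: δ(r0, b) = (r1, a, R) → a[r1]bba
Step 2: δ(r1, b) = (r1, a, R) → aa[r1]ba
Step 3: δ(r1, b) = (r1, a, R) → aaa[r1]a
Step 4: δ(r1, a) = (r0, □, L) → aa[r0]a□
Step 5: δ(r0, a) = (rA, b, L) → a[rA]ab□

The machine reaches the accept state rA and halts.

Answer: Accept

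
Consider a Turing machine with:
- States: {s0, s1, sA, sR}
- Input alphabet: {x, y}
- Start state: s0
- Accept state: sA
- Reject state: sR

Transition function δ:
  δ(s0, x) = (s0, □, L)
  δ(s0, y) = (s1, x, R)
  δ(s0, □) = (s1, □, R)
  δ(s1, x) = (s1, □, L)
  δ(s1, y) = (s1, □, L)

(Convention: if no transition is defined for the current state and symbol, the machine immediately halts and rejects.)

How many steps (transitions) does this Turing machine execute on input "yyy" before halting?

Execution trace:
Initial: [s0]yyy
Step 1: δ(s0, y) = (s1, x, R) → x[s1]yy
Step 2: δ(s1, y) = (s1, □, L) → [s1]x□y
Step 3: δ(s1, x) = (s1, □, L) → [s1]□□□y

No transition is defined for δ(s1, □). By convention the machine halts and rejects.

The machine executed 3 steps before halting.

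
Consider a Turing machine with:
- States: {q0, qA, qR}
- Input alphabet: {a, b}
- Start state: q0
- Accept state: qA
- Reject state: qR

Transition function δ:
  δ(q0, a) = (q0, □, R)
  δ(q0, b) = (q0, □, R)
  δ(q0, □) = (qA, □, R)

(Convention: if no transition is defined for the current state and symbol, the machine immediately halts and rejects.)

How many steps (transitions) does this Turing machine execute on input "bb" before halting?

Execution trace:
Initial: [q0]bb
Step 1: δ(q0, b) = (q0, □, R) → □[q0]b
Step 2: δ(q0, b) = (q0, □, R) → □□[q0]□
Step 3: δ(q0, □) = (qA, □, R) → □□□[qA]□

The machine reaches the accept state qA and halts.

The machine executed 3 steps before halting.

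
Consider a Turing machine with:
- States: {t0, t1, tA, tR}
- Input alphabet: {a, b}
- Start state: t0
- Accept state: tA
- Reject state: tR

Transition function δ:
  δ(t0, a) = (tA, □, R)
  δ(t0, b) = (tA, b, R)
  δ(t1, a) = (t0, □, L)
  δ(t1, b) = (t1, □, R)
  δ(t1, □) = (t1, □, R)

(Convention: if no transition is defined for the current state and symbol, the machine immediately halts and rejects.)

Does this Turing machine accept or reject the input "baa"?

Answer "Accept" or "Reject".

Execution trace:
Initial: [t0]baa
Step 1: δ(t0, b) = (tA, b, R) → b[tA]aa

The machine reaches the accept state tA and halts.

Answer: Accept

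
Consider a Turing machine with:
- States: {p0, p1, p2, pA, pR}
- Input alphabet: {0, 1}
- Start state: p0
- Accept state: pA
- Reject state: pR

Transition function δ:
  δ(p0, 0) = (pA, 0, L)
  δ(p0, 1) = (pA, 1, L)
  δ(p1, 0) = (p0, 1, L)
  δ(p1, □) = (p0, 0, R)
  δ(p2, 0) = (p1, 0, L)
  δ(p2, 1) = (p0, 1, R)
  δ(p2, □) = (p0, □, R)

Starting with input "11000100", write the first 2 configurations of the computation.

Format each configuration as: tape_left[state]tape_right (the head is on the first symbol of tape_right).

Transitions applied:
Step 1: δ(p0, 1) = (pA, 1, L)

The first 2 configurations are:
[p0]11000100 ⊢ [pA]□11000100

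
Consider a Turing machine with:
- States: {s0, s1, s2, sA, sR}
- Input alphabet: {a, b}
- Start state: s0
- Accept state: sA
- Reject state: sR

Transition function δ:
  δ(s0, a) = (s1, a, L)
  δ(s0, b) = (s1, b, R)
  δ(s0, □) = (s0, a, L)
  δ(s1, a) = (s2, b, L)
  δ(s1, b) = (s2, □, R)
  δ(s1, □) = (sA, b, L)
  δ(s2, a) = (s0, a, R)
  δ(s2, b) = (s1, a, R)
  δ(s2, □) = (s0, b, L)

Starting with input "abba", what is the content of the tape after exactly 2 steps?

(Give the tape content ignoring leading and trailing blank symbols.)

Execution trace:
Initial: [s0]abba
Step 1: δ(s0, a) = (s1, a, L) → [s1]□abba
Step 2: δ(s1, □) = (sA, b, L) → [sA]□babba

The machine reaches the accept state sA and halts.

After 2 steps, the tape (ignoring leading/trailing blanks) is: babba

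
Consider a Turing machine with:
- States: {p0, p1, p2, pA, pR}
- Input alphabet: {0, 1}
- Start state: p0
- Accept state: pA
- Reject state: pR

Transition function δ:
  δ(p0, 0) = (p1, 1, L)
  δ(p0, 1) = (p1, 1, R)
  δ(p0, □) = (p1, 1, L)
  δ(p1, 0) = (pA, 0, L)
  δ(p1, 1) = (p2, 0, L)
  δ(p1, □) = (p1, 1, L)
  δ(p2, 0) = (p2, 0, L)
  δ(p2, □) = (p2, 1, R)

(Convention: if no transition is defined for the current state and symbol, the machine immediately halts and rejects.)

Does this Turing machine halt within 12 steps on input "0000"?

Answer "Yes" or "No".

Execution trace:
Initial: [p0]0000
Step 1: δ(p0, 0) = (p1, 1, L) → [p1]□1000
Step 2: δ(p1, □) = (p1, 1, L) → [p1]□11000
Step 3: δ(p1, □) = (p1, 1, L) → [p1]□111000
Step 4: δ(p1, □) = (p1, 1, L) → [p1]□1111000
Step 5: δ(p1, □) = (p1, 1, L) → [p1]□11111000
Step 6: δ(p1, □) = (p1, 1, L) → [p1]□111111000
Step 7: δ(p1, □) = (p1, 1, L) → [p1]□1111111000
Step 8: δ(p1, □) = (p1, 1, L) → [p1]□11111111000
Step 9: δ(p1, □) = (p1, 1, L) → [p1]□111111111000
Step 10: δ(p1, □) = (p1, 1, L) → [p1]□1111111111000
Step 11: δ(p1, □) = (p1, 1, L) → [p1]□11111111111000
Step 12: δ(p1, □) = (p1, 1, L) → [p1]□111111111111000

The machine has not reached a halting state after 12 steps.
The machine did not halt within the 12-step bound.

Answer: No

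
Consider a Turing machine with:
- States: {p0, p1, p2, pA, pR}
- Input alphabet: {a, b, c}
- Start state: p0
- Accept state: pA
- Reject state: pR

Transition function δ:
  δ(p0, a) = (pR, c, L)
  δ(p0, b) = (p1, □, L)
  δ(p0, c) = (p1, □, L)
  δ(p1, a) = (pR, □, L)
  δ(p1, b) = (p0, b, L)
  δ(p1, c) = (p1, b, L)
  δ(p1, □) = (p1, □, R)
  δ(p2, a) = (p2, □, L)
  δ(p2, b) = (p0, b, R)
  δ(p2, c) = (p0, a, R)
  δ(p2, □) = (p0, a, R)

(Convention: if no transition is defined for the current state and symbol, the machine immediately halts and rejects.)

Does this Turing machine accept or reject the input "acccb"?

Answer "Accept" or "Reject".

Execution trace:
Initial: [p0]acccb
Step 1: δ(p0, a) = (pR, c, L) → [pR]□ccccb

The machine reaches the reject state pR and halts.

Answer: Reject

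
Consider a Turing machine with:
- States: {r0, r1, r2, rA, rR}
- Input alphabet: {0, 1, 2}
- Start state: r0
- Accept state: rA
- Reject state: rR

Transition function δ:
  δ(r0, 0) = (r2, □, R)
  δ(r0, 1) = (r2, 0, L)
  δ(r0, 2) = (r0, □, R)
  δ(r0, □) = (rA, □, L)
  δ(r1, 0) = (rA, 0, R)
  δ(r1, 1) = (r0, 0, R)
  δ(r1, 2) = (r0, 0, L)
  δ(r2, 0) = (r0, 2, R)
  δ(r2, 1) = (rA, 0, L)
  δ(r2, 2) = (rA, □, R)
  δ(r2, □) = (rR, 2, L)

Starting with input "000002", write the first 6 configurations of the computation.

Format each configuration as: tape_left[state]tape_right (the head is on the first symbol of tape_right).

Transitions applied:
Step 1: δ(r0, 0) = (r2, □, R)
Step 2: δ(r2, 0) = (r0, 2, R)
Step 3: δ(r0, 0) = (r2, □, R)
Step 4: δ(r2, 0) = (r0, 2, R)
Step 5: δ(r0, 0) = (r2, □, R)

The first 6 configurations are:
[r0]000002 ⊢ □[r2]00002 ⊢ □2[r0]0002 ⊢ □2□[r2]002 ⊢ □2□2[r0]02 ⊢ □2□2□[r2]2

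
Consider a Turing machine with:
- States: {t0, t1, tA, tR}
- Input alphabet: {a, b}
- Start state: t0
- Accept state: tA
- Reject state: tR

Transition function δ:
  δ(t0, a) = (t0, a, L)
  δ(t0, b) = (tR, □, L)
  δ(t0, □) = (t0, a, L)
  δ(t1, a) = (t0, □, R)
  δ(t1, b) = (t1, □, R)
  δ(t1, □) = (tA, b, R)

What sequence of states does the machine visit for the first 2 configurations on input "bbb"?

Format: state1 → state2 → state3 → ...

Execution trace:
Initial: [t0]bbb
Step 1: δ(t0, b) = (tR, □, L) → [tR]□□bb

The machine reaches the reject state tR and halts.

State sequence: t0 → tR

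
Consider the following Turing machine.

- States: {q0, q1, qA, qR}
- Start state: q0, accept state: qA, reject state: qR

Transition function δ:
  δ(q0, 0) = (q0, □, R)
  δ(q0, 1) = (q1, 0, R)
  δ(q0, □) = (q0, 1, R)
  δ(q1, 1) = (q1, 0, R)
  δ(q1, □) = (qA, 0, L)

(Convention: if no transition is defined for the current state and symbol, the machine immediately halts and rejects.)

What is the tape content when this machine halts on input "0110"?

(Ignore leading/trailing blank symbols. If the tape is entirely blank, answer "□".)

Execution trace:
Initial: [q0]0110
Step 1: δ(q0, 0) = (q0, □, R) → □[q0]110
Step 2: δ(q0, 1) = (q1, 0, R) → □0[q1]10
Step 3: δ(q1, 1) = (q1, 0, R) → □00[q1]0

No transition is defined for δ(q1, 0). By convention the machine halts and rejects.

Final tape (ignoring leading/trailing blanks): 000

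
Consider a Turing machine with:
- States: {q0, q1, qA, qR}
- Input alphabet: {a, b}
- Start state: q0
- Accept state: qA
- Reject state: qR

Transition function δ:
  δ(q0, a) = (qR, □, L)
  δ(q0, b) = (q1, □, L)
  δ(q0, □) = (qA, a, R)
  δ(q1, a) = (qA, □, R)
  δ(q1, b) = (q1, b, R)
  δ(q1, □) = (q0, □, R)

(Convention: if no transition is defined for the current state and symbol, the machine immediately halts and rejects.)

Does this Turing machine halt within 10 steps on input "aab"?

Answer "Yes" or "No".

Execution trace:
Initial: [q0]aab
Step 1: δ(q0, a) = (qR, □, L) → [qR]□□ab

The machine reaches the reject state qR and halts.
The machine halted after 1 step (within the 10-step bound).

Answer: Yes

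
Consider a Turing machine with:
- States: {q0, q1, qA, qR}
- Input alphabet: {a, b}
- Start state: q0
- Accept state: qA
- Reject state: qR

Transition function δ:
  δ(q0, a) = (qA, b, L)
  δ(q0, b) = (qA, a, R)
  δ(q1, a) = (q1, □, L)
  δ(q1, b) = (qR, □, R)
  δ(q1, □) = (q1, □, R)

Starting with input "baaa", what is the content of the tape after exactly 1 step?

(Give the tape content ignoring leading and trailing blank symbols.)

Execution trace:
Initial: [q0]baaa
Step 1: δ(q0, b) = (qA, a, R) → a[qA]aaa

The machine reaches the accept state qA and halts.

After 1 step, the tape (ignoring leading/trailing blanks) is: aaaa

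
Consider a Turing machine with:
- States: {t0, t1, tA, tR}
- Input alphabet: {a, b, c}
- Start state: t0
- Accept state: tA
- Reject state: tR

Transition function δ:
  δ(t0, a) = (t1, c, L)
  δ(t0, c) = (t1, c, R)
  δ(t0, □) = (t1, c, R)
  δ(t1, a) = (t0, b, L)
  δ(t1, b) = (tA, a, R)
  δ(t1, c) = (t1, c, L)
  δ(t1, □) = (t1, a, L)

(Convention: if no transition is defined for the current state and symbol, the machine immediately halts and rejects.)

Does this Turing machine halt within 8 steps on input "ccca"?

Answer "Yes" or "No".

Execution trace:
Initial: [t0]ccca
Step 1: δ(t0, c) = (t1, c, R) → c[t1]cca
Step 2: δ(t1, c) = (t1, c, L) → [t1]ccca
Step 3: δ(t1, c) = (t1, c, L) → [t1]□ccca
Step 4: δ(t1, □) = (t1, a, L) → [t1]□accca
Step 5: δ(t1, □) = (t1, a, L) → [t1]□aaccca
Step 6: δ(t1, □) = (t1, a, L) → [t1]□aaaccca
Step 7: δ(t1, □) = (t1, a, L) → [t1]□aaaaccca
Step 8: δ(t1, □) = (t1, a, L) → [t1]□aaaaaccca

The machine has not reached a halting state after 8 steps.
The machine did not halt within the 8-step bound.

Answer: No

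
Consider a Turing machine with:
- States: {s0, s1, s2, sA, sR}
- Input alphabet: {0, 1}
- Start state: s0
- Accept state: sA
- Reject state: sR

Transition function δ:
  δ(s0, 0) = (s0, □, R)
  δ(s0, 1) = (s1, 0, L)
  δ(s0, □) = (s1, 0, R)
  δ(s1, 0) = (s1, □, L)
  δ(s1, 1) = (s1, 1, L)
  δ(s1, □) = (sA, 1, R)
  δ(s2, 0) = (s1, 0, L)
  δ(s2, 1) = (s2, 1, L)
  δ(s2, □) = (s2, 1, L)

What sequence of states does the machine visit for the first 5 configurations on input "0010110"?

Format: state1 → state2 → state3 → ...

Execution trace:
Initial: [s0]0010110
Step 1: δ(s0, 0) = (s0, □, R) → □[s0]010110
Step 2: δ(s0, 0) = (s0, □, R) → □□[s0]10110
Step 3: δ(s0, 1) = (s1, 0, L) → □[s1]□00110
Step 4: δ(s1, □) = (sA, 1, R) → □1[sA]00110

The machine reaches the accept state sA and halts.

State sequence: s0 → s0 → s0 → s1 → sA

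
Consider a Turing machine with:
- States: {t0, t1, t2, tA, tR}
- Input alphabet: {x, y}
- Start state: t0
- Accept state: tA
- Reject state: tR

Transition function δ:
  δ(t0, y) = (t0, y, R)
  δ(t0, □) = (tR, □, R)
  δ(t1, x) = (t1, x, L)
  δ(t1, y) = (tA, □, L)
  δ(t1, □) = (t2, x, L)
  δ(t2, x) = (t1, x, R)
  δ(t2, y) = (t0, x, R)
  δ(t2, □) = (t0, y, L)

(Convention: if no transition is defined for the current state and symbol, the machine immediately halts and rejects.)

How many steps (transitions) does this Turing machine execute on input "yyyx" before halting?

Execution trace:
Initial: [t0]yyyx
Step 1: δ(t0, y) = (t0, y, R) → y[t0]yyx
Step 2: δ(t0, y) = (t0, y, R) → yy[t0]yx
Step 3: δ(t0, y) = (t0, y, R) → yyy[t0]x

No transition is defined for δ(t0, x). By convention the machine halts and rejects.

The machine executed 3 steps before halting.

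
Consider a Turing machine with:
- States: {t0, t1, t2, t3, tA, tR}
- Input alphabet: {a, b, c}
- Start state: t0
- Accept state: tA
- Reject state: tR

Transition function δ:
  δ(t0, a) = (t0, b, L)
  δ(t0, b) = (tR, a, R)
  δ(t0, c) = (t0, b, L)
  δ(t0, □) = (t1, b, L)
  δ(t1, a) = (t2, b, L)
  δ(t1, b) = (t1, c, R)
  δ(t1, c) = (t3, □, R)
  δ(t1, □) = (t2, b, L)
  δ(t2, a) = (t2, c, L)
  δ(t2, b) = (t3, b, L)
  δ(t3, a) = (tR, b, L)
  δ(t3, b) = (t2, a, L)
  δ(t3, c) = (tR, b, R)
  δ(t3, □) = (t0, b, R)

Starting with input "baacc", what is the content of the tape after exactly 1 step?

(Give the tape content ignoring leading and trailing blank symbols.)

Execution trace:
Initial: [t0]baacc
Step 1: δ(t0, b) = (tR, a, R) → a[tR]aacc

The machine reaches the reject state tR and halts.

After 1 step, the tape (ignoring leading/trailing blanks) is: aaacc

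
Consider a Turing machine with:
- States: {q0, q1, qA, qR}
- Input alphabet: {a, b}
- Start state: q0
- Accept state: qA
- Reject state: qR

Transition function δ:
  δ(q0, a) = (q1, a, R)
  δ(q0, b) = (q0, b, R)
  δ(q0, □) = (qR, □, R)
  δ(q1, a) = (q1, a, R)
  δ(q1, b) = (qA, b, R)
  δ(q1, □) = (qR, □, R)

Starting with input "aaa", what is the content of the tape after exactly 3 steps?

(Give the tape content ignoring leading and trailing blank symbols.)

Execution trace:
Initial: [q0]aaa
Step 1: δ(q0, a) = (q1, a, R) → a[q1]aa
Step 2: δ(q1, a) = (q1, a, R) → aa[q1]a
Step 3: δ(q1, a) = (q1, a, R) → aaa[q1]□

After 3 steps, the tape (ignoring leading/trailing blanks) is: aaa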